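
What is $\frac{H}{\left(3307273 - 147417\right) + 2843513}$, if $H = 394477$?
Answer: $\frac{394477}{6003369} \approx 0.065709$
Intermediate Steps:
$\frac{H}{\left(3307273 - 147417\right) + 2843513} = \frac{394477}{\left(3307273 - 147417\right) + 2843513} = \frac{394477}{3159856 + 2843513} = \frac{394477}{6003369}$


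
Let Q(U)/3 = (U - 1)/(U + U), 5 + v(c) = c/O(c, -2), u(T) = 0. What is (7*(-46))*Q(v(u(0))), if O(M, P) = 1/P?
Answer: -2898/5 ≈ -579.60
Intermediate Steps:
v(c) = -5 - 2*c (v(c) = -5 + c/(1/(-2)) = -5 + c/(-1/2) = -5 + c*(-2) = -5 - 2*c)
Q(U) = 3*(-1 + U)/(2*U) (Q(U) = 3*((U - 1)/(U + U)) = 3*((-1 + U)/((2*U))) = 3*((-1 + U)*(1/(2*U))) = 3*((-1 + U)/(2*U)) = 3*(-1 + U)/(2*U))
(7*(-46))*Q(v(u(0))) = (7*(-46))*(3*(-1 + (-5 - 2*0))/(2*(-5 - 2*0))) = -483*(-1 + (-5 + 0))/(-5 + 0) = -483*(-1 - 5)/(-5) = -483*(-1)*(-6)/5 = -322*9/5 = -2898/5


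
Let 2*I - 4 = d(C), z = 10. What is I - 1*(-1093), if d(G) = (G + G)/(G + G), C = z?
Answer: 2191/2 ≈ 1095.5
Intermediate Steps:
C = 10
d(G) = 1 (d(G) = (2*G)/((2*G)) = (2*G)*(1/(2*G)) = 1)
I = 5/2 (I = 2 + (½)*1 = 2 + ½ = 5/2 ≈ 2.5000)
I - 1*(-1093) = 5/2 - 1*(-1093) = 5/2 + 1093 = 2191/2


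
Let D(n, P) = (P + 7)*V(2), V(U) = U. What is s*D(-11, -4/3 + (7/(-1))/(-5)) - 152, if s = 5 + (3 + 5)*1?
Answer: 476/15 ≈ 31.733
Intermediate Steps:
s = 13 (s = 5 + 8*1 = 5 + 8 = 13)
D(n, P) = 14 + 2*P (D(n, P) = (P + 7)*2 = (7 + P)*2 = 14 + 2*P)
s*D(-11, -4/3 + (7/(-1))/(-5)) - 152 = 13*(14 + 2*(-4/3 + (7/(-1))/(-5))) - 152 = 13*(14 + 2*(-4*1/3 + (7*(-1))*(-1/5))) - 152 = 13*(14 + 2*(-4/3 - 7*(-1/5))) - 152 = 13*(14 + 2*(-4/3 + 7/5)) - 152 = 13*(14 + 2*(1/15)) - 152 = 13*(14 + 2/15) - 152 = 13*(212/15) - 152 = 2756/15 - 152 = 476/15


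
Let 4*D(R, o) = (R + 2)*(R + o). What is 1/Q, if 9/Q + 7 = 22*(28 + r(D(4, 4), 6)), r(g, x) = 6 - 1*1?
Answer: 719/9 ≈ 79.889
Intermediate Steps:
D(R, o) = (2 + R)*(R + o)/4 (D(R, o) = ((R + 2)*(R + o))/4 = ((2 + R)*(R + o))/4 = (2 + R)*(R + o)/4)
r(g, x) = 5 (r(g, x) = 6 - 1 = 5)
Q = 9/719 (Q = 9/(-7 + 22*(28 + 5)) = 9/(-7 + 22*33) = 9/(-7 + 726) = 9/719 ≈ 0.012517)
1/Q = 1/(9/719) = 719/9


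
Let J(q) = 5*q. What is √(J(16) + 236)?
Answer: 2*√79 ≈ 17.776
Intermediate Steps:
√(J(16) + 236) = √(5*16 + 236) = √(80 + 236) = √316 = 2*√79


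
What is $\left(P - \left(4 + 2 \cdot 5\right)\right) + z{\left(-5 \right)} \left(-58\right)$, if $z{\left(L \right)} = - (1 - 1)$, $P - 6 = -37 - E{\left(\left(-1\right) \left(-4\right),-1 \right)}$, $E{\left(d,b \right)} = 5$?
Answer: $-50$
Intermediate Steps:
$P = -36$ ($P = 6 - 42 = -36$)
$z{\left(L \right)} = 0$ ($z{\left(L \right)} = \left(-1\right) 0 = 0$)
$\left(P - \left(4 + 2 \cdot 5\right)\right) + z{\left(-5 \right)} \left(-58\right) = \left(-36 - \left(4 + 2 \cdot 5\right)\right) + 0 \left(-58\right) = \left(-36 - \left(4 + 10\right)\right) + 0 = \left(-36 - 14\right) + 0 = -50 + 0 = -50$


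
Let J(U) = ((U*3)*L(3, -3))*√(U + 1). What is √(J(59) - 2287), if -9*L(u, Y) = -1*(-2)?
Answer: √(-20583 - 708*√15)/3 ≈ 50.909*I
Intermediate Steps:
L(u, Y) = -2/9 (L(u, Y) = -(-1)*(-2)/9 = -⅑*2 = -2/9)
J(U) = -2*U*√(1 + U)/3 (J(U) = ((U*3)*(-2/9))*√(U + 1) = ((3*U)*(-2/9))*√(1 + U) = (-2*U/3)*√(1 + U) = -2*U*√(1 + U)/3)
√(J(59) - 2287) = √(-⅔*59*√(1 + 59) - 2287) = √(-⅔*59*√60 - 2287) = √(-⅔*59*2*√15 - 2287) = √(-236*√15/3 - 2287) = √(-2287 - 236*√15/3)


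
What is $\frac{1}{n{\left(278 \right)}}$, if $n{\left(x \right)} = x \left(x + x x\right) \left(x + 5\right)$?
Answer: $\frac{1}{6102112788} \approx 1.6388 \cdot 10^{-10}$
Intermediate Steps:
$n{\left(x \right)} = x \left(5 + x\right) \left(x + x^{2}\right)$ ($n{\left(x \right)} = x \left(x + x^{2}\right) \left(5 + x\right) = x \left(5 + x\right) \left(x + x^{2}\right)$)
$\frac{1}{n{\left(278 \right)}} = \frac{1}{278^{2} \left(5 + 278^{2} + 6 \cdot 278\right)} = \frac{1}{77284 \left(5 + 77284 + 1668\right)} = \frac{1}{77284 \cdot 78957} = \frac{1}{6102112788}$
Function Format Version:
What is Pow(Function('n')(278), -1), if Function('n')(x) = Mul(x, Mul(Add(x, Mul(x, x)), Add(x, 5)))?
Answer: Rational(1, 6102112788) ≈ 1.6388e-10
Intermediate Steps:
Function('n')(x) = Mul(x, Add(5, x), Add(x, Pow(x, 2))) (Function('n')(x) = Mul(x, Mul(Add(x, Pow(x, 2)), Add(5, x))) = Mul(x, Mul(Add(5, x), Add(x, Pow(x, 2)))) = Mul(x, Add(5, x), Add(x, Pow(x, 2))))
Pow(Function('n')(278), -1) = Pow(Mul(Pow(278, 2), Add(5, Pow(278, 2), Mul(6, 278))), -1) = Pow(Mul(77284, Add(5, 77284, 1668)), -1) = Pow(Mul(77284, 78957), -1) = Pow(6102112788, -1) = Rational(1, 6102112788)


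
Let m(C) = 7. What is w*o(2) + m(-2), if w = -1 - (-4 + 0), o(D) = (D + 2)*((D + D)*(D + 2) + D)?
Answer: 223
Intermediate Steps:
o(D) = (2 + D)*(D + 2*D*(2 + D)) (o(D) = (2 + D)*((2*D)*(2 + D) + D) = (2 + D)*(2*D*(2 + D) + D) = (2 + D)*(D + 2*D*(2 + D)))
w = 3 (w = -1 - (-4) = -1 - 1*(-4) = -1 + 4 = 3)
w*o(2) + m(-2) = 3*(2*(10 + 2*2² + 9*2)) + 7 = 3*(2*(10 + 2*4 + 18)) + 7 = 3*(2*(10 + 8 + 18)) + 7 = 3*(2*36) + 7 = 3*72 + 7 = 216 + 7 = 223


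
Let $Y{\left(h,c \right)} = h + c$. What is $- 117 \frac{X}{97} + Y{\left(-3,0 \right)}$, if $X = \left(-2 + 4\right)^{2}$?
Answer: $- \frac{759}{97} \approx -7.8247$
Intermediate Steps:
$Y{\left(h,c \right)} = c + h$
$X = 4$ ($X = 2^{2} = 4$)
$- 117 \frac{X}{97} + Y{\left(-3,0 \right)} = - 117 \cdot \frac{4}{97} + \left(0 - 3\right) = - 117 \cdot 4 \cdot \frac{1}{97} - 3 = \left(-117\right) \frac{4}{97} - 3 = - \frac{468}{97} - 3 = - \frac{759}{97}$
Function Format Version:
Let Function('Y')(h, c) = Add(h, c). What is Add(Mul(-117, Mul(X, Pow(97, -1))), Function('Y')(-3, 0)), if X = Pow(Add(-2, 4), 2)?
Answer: Rational(-759, 97) ≈ -7.8247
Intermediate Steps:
Function('Y')(h, c) = Add(c, h)
X = 4 (X = Pow(2, 2) = 4)
Add(Mul(-117, Mul(X, Pow(97, -1))), Function('Y')(-3, 0)) = Add(Mul(-117, Mul(4, Pow(97, -1))), Add(0, -3)) = Add(Mul(-117, Mul(4, Rational(1, 97))), -3) = Add(Mul(-117, Rational(4, 97)), -3) = Add(Rational(-468, 97), -3) = Rational(-759, 97)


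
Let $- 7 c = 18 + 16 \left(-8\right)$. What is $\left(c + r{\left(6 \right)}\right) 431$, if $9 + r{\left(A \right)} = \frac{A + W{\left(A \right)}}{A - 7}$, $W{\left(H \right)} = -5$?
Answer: $\frac{17240}{7} \approx 2462.9$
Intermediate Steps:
$c = \frac{110}{7}$ ($c = - \frac{18 + 16 \left(-8\right)}{7} = - \frac{18 - 128}{7} = \left(- \frac{1}{7}\right) \left(-110\right) = \frac{110}{7} \approx 15.714$)
$r{\left(A \right)} = -9 + \frac{-5 + A}{-7 + A}$ ($r{\left(A \right)} = -9 + \frac{A - 5}{A - 7} = -9 + \frac{-5 + A}{-7 + A}$)
$\left(c + r{\left(6 \right)}\right) 431 = \left(\frac{110}{7} + \frac{2 \left(29 - 24\right)}{-7 + 6}\right) 431 = \left(\frac{110}{7} + \frac{2 \left(29 - 24\right)}{-1}\right) 431 = \left(\frac{110}{7} + 2 \left(-1\right) 5\right) 431 = \left(\frac{110}{7} - 10\right) 431 = \frac{40}{7} \cdot 431 = \frac{17240}{7}$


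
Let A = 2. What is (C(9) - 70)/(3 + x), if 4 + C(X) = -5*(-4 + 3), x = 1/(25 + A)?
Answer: -1863/82 ≈ -22.720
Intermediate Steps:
x = 1/27 (x = 1/(25 + 2) = 1/27 ≈ 0.037037)
C(X) = 1 (C(X) = -4 - 5*(-4 + 3) = -4 - 5*(-1) = -4 + 5 = 1)
(C(9) - 70)/(3 + x) = (1 - 70)/(3 + 1/27) = -69/(82/27) = (27/82)*(-69) = -1863/82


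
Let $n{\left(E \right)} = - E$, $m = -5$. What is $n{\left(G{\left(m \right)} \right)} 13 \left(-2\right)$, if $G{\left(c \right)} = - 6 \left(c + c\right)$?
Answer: $1560$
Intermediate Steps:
$G{\left(c \right)} = - 12 c$ ($G{\left(c \right)} = - 6 \cdot 2 c = - 12 c$)
$n{\left(G{\left(m \right)} \right)} 13 \left(-2\right) = - \left(-12\right) \left(-5\right) 13 \left(-2\right) = \left(-1\right) 60 \left(-26\right) = \left(-60\right) \left(-26\right) = 1560$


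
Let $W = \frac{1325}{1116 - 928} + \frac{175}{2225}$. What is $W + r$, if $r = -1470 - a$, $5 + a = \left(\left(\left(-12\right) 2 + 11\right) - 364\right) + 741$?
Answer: $- \frac{30483587}{16732} \approx -1821.9$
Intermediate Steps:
$a = 359$ ($a = -5 + \left(\left(\left(\left(-12\right) 2 + 11\right) - 364\right) + 741\right) = -5 + \left(\left(\left(-24 + 11\right) - 364\right) + 741\right) = -5 + \left(\left(-13 - 364\right) + 741\right) = -5 + \left(-377 + 741\right) = -5 + 364 = 359$)
$W = \frac{119241}{16732}$ ($W = \frac{1325}{1116 - 928} + 175 \cdot \frac{1}{2225} = \frac{1325}{188} + \frac{7}{89} = \frac{119241}{16732} \approx 7.1265$)
$r = -1829$ ($r = -1470 - 359 = -1829$)
$W + r = \frac{119241}{16732} - 1829 = - \frac{30483587}{16732}$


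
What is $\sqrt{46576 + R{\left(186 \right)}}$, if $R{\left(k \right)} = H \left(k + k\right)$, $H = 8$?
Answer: $4 \sqrt{3097} \approx 222.6$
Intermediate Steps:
$R{\left(k \right)} = 16 k$ ($R{\left(k \right)} = 8 \left(k + k\right) = 8 \cdot 2 k = 16 k$)
$\sqrt{46576 + R{\left(186 \right)}} = \sqrt{46576 + 16 \cdot 186} = \sqrt{46576 + 2976} = \sqrt{49552} = 4 \sqrt{3097}$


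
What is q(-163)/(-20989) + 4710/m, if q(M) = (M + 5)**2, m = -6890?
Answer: -27086015/14461421 ≈ -1.8730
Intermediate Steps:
q(M) = (5 + M)**2
q(-163)/(-20989) + 4710/m = (5 - 163)**2/(-20989) + 4710/(-6890) = (-158)**2*(-1/20989) + 4710*(-1/6890) = 24964*(-1/20989) - 471/689 = -24964/20989 - 471/689 = -27086015/14461421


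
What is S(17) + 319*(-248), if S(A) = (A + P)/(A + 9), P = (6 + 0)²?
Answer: -2056859/26 ≈ -79110.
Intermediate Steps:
P = 36 (P = 6² = 36)
S(A) = (36 + A)/(9 + A) (S(A) = (A + 36)/(A + 9) = (36 + A)/(9 + A))
S(17) + 319*(-248) = (36 + 17)/(9 + 17) + 319*(-248) = 53/26 - 79112 = -2056859/26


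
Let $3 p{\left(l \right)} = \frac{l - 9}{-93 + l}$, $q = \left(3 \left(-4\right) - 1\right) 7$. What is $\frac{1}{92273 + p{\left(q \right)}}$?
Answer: $\frac{138}{12733699} \approx 1.0837 \cdot 10^{-5}$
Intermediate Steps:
$q = -91$ ($q = \left(-12 - 1\right) 7 = \left(-13\right) 7 = -91$)
$p{\left(l \right)} = \frac{-9 + l}{3 \left(-93 + l\right)}$ ($p{\left(l \right)} = \frac{\left(l - 9\right) \frac{1}{-93 + l}}{3} = \frac{\left(-9 + l\right) \frac{1}{-93 + l}}{3} = \frac{\frac{1}{-93 + l} \left(-9 + l\right)}{3} = \frac{-9 + l}{3 \left(-93 + l\right)}$)
$\frac{1}{92273 + p{\left(q \right)}} = \frac{1}{92273 + \frac{-9 - 91}{3 \left(-93 - 91\right)}} = \frac{1}{92273 + \frac{1}{3} \frac{1}{-184} \left(-100\right)} = \frac{1}{92273 + \frac{1}{3} \left(- \frac{1}{184}\right) \left(-100\right)} = \frac{1}{92273 + \frac{25}{138}} = \frac{1}{\frac{12733699}{138}} = \frac{138}{12733699}$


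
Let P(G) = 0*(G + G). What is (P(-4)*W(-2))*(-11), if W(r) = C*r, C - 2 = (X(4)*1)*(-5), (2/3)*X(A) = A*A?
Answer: 0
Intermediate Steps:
X(A) = 3*A**2/2 (X(A) = 3*(A*A)/2 = 3*A**2/2)
C = -118 (C = 2 + (((3/2)*4**2)*1)*(-5) = 2 + (((3/2)*16)*1)*(-5) = 2 + (24*1)*(-5) = 2 + 24*(-5) = 2 - 120 = -118)
W(r) = -118*r
P(G) = 0 (P(G) = 0*(2*G) = 0)
(P(-4)*W(-2))*(-11) = (0*(-118*(-2)))*(-11) = (0*236)*(-11) = 0*(-11) = 0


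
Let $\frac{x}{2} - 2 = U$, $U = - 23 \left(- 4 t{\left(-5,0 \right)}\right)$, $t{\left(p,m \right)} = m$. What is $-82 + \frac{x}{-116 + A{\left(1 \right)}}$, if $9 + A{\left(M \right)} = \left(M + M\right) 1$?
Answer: $- \frac{10090}{123} \approx -82.032$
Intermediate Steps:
$A{\left(M \right)} = -9 + 2 M$ ($A{\left(M \right)} = -9 + \left(M + M\right) 1 = -9 + 2 M 1 = -9 + 2 M$)
$U = 0$ ($U = - 23 \left(\left(-4\right) 0\right) = \left(-23\right) 0 = 0$)
$x = 4$ ($x = 4 + 2 \cdot 0 = 4 + 0 = 4$)
$-82 + \frac{x}{-116 + A{\left(1 \right)}} = -82 + \frac{1}{-116 + \left(-9 + 2 \cdot 1\right)} 4 = -82 + \frac{1}{-116 + \left(-9 + 2\right)} 4 = -82 + \frac{1}{-116 - 7} \cdot 4 = -82 + \frac{1}{-123} \cdot 4 = -82 - \frac{4}{123} = - \frac{10090}{123}$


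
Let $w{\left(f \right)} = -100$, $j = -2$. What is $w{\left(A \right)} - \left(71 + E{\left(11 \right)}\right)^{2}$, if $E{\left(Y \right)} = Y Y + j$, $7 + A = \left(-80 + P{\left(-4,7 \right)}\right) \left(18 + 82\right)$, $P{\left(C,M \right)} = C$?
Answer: $-36200$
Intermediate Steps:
$A = -8407$ ($A = -7 + \left(-80 - 4\right) \left(18 + 82\right) = -7 - 8400 = -8407$)
$E{\left(Y \right)} = -2 + Y^{2}$ ($E{\left(Y \right)} = Y Y - 2 = Y^{2} - 2 = -2 + Y^{2}$)
$w{\left(A \right)} - \left(71 + E{\left(11 \right)}\right)^{2} = -100 - \left(71 - \left(2 - 11^{2}\right)\right)^{2} = -100 - \left(71 + \left(-2 + 121\right)\right)^{2} = -100 - \left(71 + 119\right)^{2} = -100 - 190^{2} = -100 - 36100 = -36200$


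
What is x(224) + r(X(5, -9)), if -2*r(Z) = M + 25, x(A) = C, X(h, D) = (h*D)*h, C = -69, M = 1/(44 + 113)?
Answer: -12796/157 ≈ -81.503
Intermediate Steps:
M = 1/157 ≈ 0.0063694
X(h, D) = D*h² (X(h, D) = (D*h)*h = D*h²)
x(A) = -69
r(Z) = -1963/157 (r(Z) = -(1/157 + 25)/2 = -½*3926/157 = -1963/157)
x(224) + r(X(5, -9)) = -69 - 1963/157 = -12796/157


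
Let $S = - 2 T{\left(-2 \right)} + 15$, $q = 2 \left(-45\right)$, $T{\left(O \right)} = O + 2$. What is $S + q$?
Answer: $-75$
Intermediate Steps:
$T{\left(O \right)} = 2 + O$
$q = -90$
$S = 15$ ($S = - 2 \left(2 - 2\right) + 15 = \left(-2\right) 0 + 15 = 0 + 15 = 15$)
$S + q = 15 - 90 = -75$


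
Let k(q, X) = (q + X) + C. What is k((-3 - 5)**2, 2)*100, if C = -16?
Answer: 5000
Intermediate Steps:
k(q, X) = -16 + X + q (k(q, X) = (q + X) - 16 = (X + q) - 16 = -16 + X + q)
k((-3 - 5)**2, 2)*100 = (-16 + 2 + (-3 - 5)**2)*100 = (-16 + 2 + (-8)**2)*100 = (-16 + 2 + 64)*100 = 50*100 = 5000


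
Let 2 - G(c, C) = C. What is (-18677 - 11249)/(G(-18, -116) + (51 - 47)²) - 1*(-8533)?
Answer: 556748/67 ≈ 8309.7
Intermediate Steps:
G(c, C) = 2 - C
(-18677 - 11249)/(G(-18, -116) + (51 - 47)²) - 1*(-8533) = (-18677 - 11249)/((2 - 1*(-116)) + (51 - 47)²) - 1*(-8533) = -29926/((2 + 116) + 4²) + 8533 = -29926/(118 + 16) + 8533 = -29926/134 + 8533 = -29926*1/134 + 8533 = -14963/67 + 8533 = 556748/67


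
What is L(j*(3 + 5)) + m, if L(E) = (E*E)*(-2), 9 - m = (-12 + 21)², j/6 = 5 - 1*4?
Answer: -4680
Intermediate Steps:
j = 6 (j = 6*(5 - 1*4) = 6*(5 - 4) = 6*1 = 6)
m = -72 (m = 9 - (-12 + 21)² = 9 - 1*9² = 9 - 1*81 = 9 - 81 = -72)
L(E) = -2*E² (L(E) = E²*(-2) = -2*E²)
L(j*(3 + 5)) + m = -2*36*(3 + 5)² - 72 = -2*(6*8)² - 72 = -2*48² - 72 = -2*2304 - 72 = -4608 - 72 = -4680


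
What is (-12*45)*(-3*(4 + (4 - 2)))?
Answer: 9720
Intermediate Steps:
(-12*45)*(-3*(4 + (4 - 2))) = -(-1620)*(4 + 2) = -(-1620)*6 = -540*(-18) = 9720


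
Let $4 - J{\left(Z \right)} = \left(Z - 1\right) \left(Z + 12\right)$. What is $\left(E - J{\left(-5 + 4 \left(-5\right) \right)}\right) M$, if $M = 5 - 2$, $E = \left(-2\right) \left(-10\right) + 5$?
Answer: $1077$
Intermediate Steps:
$J{\left(Z \right)} = 4 - \left(-1 + Z\right) \left(12 + Z\right)$ ($J{\left(Z \right)} = 4 - \left(Z - 1\right) \left(Z + 12\right) = 4 - \left(-1 + Z\right) \left(12 + Z\right)$)
$E = 25$ ($E = 20 + 5 = 25$)
$M = 3$ ($M = 5 - 2 = 3$)
$\left(E - J{\left(-5 + 4 \left(-5\right) \right)}\right) M = \left(25 - \left(16 - \left(-5 + 4 \left(-5\right)\right)^{2} - 11 \left(-5 + 4 \left(-5\right)\right)\right)\right) 3 = \left(25 - \left(16 - \left(-5 - 20\right)^{2} - 11 \left(-5 - 20\right)\right)\right) 3 = \left(25 - \left(16 - \left(-25\right)^{2} - -275\right)\right) 3 = \left(25 - \left(16 - 625 + 275\right)\right) 3 = \left(25 - -334\right) 3 = \left(25 + 334\right) 3 = 359 \cdot 3 = 1077$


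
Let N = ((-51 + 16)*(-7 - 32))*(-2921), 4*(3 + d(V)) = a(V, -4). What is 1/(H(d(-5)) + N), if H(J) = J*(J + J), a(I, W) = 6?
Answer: -2/7974321 ≈ -2.5080e-7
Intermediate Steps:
d(V) = -3/2 (d(V) = -3 + (¼)*6 = -3 + 3/2 = -3/2)
N = -3987165 (N = -35*(-39)*(-2921) = 1365*(-2921) = -3987165)
H(J) = 2*J² (H(J) = J*(2*J) = 2*J²)
1/(H(d(-5)) + N) = 1/(2*(-3/2)² - 3987165) = 1/(2*(9/4) - 3987165) = 1/(9/2 - 3987165) = 1/(-7974321/2) = -2/7974321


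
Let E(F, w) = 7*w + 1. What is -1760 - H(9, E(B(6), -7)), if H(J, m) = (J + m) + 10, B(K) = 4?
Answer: -1731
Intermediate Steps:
E(F, w) = 1 + 7*w
H(J, m) = 10 + J + m
-1760 - H(9, E(B(6), -7)) = -1760 - (10 + 9 + (1 + 7*(-7))) = -1760 - (10 + 9 + (1 - 49)) = -1760 - (10 + 9 - 48) = -1760 - 1*(-29) = -1760 + 29 = -1731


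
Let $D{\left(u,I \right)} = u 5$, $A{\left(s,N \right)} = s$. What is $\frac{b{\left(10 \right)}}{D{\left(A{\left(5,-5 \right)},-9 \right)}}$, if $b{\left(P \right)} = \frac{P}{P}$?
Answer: $\frac{1}{25} \approx 0.04$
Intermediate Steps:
$b{\left(P \right)} = 1$
$D{\left(u,I \right)} = 5 u$
$\frac{b{\left(10 \right)}}{D{\left(A{\left(5,-5 \right)},-9 \right)}} = 1 \frac{1}{5 \cdot 5} = 1 \cdot \frac{1}{25} = \frac{1}{25}$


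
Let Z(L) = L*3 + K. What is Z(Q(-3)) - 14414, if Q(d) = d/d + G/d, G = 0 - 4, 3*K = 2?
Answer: -43219/3 ≈ -14406.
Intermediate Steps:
K = ⅔ (K = (⅓)*2 = ⅔ ≈ 0.66667)
G = -4
Q(d) = 1 - 4/d (Q(d) = d/d - 4/d = 1 - 4/d)
Z(L) = ⅔ + 3*L (Z(L) = L*3 + ⅔ = 3*L + ⅔ = ⅔ + 3*L)
Z(Q(-3)) - 14414 = (⅔ + 3*((-4 - 3)/(-3))) - 14414 = (⅔ + 3*(-⅓*(-7))) - 14414 = (⅔ + 3*(7/3)) - 14414 = (⅔ + 7) - 14414 = 23/3 - 14414 = -43219/3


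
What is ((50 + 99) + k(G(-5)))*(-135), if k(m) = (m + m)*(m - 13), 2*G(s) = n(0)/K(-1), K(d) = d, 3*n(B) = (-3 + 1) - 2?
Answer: -17895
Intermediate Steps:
n(B) = -4/3 (n(B) = ((-3 + 1) - 2)/3 = (-2 - 2)/3 = (⅓)*(-4) = -4/3)
G(s) = ⅔ (G(s) = (-4/3/(-1))/2 = (-4/3*(-1))/2 = (½)*(4/3) = ⅔)
k(m) = 2*m*(-13 + m) (k(m) = (2*m)*(-13 + m) = 2*m*(-13 + m))
((50 + 99) + k(G(-5)))*(-135) = ((50 + 99) + 2*(⅔)*(-13 + ⅔))*(-135) = (149 + 2*(⅔)*(-37/3))*(-135) = (149 - 148/9)*(-135) = (1193/9)*(-135) = -17895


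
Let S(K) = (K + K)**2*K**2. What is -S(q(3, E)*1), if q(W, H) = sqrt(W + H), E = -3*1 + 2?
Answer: -16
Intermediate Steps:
E = -1 (E = -3 + 2 = -1)
q(W, H) = sqrt(H + W)
S(K) = 4*K**4 (S(K) = (2*K)**2*K**2 = (4*K**2)*K**2 = 4*K**4)
-S(q(3, E)*1) = -4*(sqrt(-1 + 3)*1)**4 = -4*(sqrt(2)*1)**4 = -4*(sqrt(2))**4 = -4*4 = -1*16 = -16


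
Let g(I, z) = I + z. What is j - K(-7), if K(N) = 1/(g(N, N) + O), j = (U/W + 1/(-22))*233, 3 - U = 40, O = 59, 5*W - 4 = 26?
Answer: -716486/495 ≈ -1447.4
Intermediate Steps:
W = 6 (W = 4/5 + (1/5)*26 = 4/5 + 26/5 = 6)
U = -37 (U = 3 - 1*40 = 3 - 40 = -37)
j = -47765/33 (j = (-37/6 + 1/(-22))*233 = (-37*1/6 + 1*(-1/22))*233 = (-37/6 - 1/22)*233 = -205/33*233 = -47765/33 ≈ -1447.4)
K(N) = 1/(59 + 2*N) (K(N) = 1/((N + N) + 59) = 1/(2*N + 59) = 1/(59 + 2*N))
j - K(-7) = -47765/33 - 1/(59 + 2*(-7)) = -47765/33 - 1/(59 - 14) = -47765/33 - 1/45 = -716486/495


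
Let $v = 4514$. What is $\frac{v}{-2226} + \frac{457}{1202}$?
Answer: $- \frac{2204273}{1337826} \approx -1.6477$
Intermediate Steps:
$\frac{v}{-2226} + \frac{457}{1202} = \frac{4514}{-2226} + \frac{457}{1202} = 4514 \left(- \frac{1}{2226}\right) + 457 \cdot \frac{1}{1202} = - \frac{2257}{1113} + \frac{457}{1202} = - \frac{2204273}{1337826}$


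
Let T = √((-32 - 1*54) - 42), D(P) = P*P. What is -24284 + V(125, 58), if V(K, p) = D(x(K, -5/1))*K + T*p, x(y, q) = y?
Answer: 1928841 + 464*I*√2 ≈ 1.9288e+6 + 656.2*I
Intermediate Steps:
D(P) = P²
T = 8*I*√2 (T = √((-32 - 54) - 42) = √(-86 - 42) = √(-128) = 8*I*√2 ≈ 11.314*I)
V(K, p) = K³ + 8*I*p*√2 (V(K, p) = K²*K + (8*I*√2)*p = K³ + 8*I*p*√2)
-24284 + V(125, 58) = -24284 + (125³ + 8*I*58*√2) = -24284 + (1953125 + 464*I*√2) = 1928841 + 464*I*√2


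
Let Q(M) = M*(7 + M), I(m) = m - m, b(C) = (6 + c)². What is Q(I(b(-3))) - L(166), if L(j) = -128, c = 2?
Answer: 128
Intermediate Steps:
b(C) = 64 (b(C) = (6 + 2)² = 8² = 64)
I(m) = 0
Q(I(b(-3))) - L(166) = 0*(7 + 0) - 1*(-128) = 0*7 + 128 = 0 + 128 = 128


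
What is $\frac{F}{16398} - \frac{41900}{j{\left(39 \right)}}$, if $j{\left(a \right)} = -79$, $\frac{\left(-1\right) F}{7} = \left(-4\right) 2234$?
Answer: $\frac{346008904}{647721} \approx 534.19$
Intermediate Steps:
$F = 62552$ ($F = - 7 \left(\left(-4\right) 2234\right) = \left(-7\right) \left(-8936\right) = 62552$)
$\frac{F}{16398} - \frac{41900}{j{\left(39 \right)}} = \frac{62552}{16398} - \frac{41900}{-79} = 62552 \cdot \frac{1}{16398} - - \frac{41900}{79} = \frac{31276}{8199} + \frac{41900}{79} = \frac{346008904}{647721}$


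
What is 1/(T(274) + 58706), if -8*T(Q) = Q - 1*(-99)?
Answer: 8/469275 ≈ 1.7048e-5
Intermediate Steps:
T(Q) = -99/8 - Q/8 (T(Q) = -(Q - 1*(-99))/8 = -(Q + 99)/8 = -(99 + Q)/8 = -99/8 - Q/8)
1/(T(274) + 58706) = 1/((-99/8 - 1/8*274) + 58706) = 1/((-99/8 - 137/4) + 58706) = 1/(-373/8 + 58706) = 1/(469275/8) = 8/469275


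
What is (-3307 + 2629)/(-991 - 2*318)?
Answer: 678/1627 ≈ 0.41672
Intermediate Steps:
(-3307 + 2629)/(-991 - 2*318) = -678/(-991 - 636) = -678/(-1627) = -678*(-1/1627) = 678/1627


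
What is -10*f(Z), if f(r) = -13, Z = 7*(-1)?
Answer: 130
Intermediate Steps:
Z = -7
-10*f(Z) = -10*(-13) = 130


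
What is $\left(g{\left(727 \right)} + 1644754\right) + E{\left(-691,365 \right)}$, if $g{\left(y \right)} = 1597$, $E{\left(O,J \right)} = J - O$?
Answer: $1647407$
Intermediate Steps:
$\left(g{\left(727 \right)} + 1644754\right) + E{\left(-691,365 \right)} = \left(1597 + 1644754\right) + \left(365 - -691\right) = 1646351 + \left(365 + 691\right) = 1646351 + 1056 = 1647407$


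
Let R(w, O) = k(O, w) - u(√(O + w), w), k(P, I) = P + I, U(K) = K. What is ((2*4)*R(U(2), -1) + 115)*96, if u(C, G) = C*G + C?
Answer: 9504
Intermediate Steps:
k(P, I) = I + P
u(C, G) = C + C*G
R(w, O) = O + w - √(O + w)*(1 + w) (R(w, O) = (w + O) - √(O + w)*(1 + w) = (O + w) - √(O + w)*(1 + w) = O + w - √(O + w)*(1 + w))
((2*4)*R(U(2), -1) + 115)*96 = ((2*4)*(-1 + 2 - √(-1 + 2)*(1 + 2)) + 115)*96 = (8*(-1 + 2 - 1*√1*3) + 115)*96 = (8*(-1 + 2 - 1*1*3) + 115)*96 = (8*(-1 + 2 - 3) + 115)*96 = (8*(-2) + 115)*96 = (-16 + 115)*96 = 99*96 = 9504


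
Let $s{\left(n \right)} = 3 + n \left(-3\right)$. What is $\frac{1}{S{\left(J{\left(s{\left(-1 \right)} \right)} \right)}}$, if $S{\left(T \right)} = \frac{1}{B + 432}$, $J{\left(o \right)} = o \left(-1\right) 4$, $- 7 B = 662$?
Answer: $\frac{2362}{7} \approx 337.43$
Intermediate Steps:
$B = - \frac{662}{7}$ ($B = \left(- \frac{1}{7}\right) 662 = - \frac{662}{7} \approx -94.571$)
$s{\left(n \right)} = 3 - 3 n$
$J{\left(o \right)} = - 4 o$ ($J{\left(o \right)} = - o 4 = - 4 o$)
$S{\left(T \right)} = \frac{7}{2362}$ ($S{\left(T \right)} = \frac{1}{- \frac{662}{7} + 432} = \frac{1}{\frac{2362}{7}} = \frac{7}{2362}$)
$\frac{1}{S{\left(J{\left(s{\left(-1 \right)} \right)} \right)}} = \frac{1}{\frac{7}{2362}} = \frac{2362}{7}$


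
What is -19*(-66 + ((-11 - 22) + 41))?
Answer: 1102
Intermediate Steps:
-19*(-66 + ((-11 - 22) + 41)) = -19*(-66 + (-33 + 41)) = -19*(-66 + 8) = -19*(-58) = 1102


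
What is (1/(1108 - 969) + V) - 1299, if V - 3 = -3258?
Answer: -633005/139 ≈ -4554.0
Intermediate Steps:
V = -3255 (V = 3 - 3258 = -3255)
(1/(1108 - 969) + V) - 1299 = (1/(1108 - 969) - 3255) - 1299 = (1/139 - 3255) - 1299 = -452444/139 - 1299 = -633005/139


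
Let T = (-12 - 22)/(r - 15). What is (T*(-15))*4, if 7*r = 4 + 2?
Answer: -4760/33 ≈ -144.24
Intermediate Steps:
r = 6/7 (r = (4 + 2)/7 = (1/7)*6 = 6/7 ≈ 0.85714)
T = 238/99 (T = (-12 - 22)/(6/7 - 15) = -34/(-99/7) = -34*(-7/99) = 238/99 ≈ 2.4040)
(T*(-15))*4 = ((238/99)*(-15))*4 = -1190/33*4 = -4760/33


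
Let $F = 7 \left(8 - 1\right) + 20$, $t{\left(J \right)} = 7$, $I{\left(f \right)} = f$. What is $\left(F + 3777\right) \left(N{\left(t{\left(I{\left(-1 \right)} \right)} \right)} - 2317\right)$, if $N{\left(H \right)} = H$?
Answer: $-8884260$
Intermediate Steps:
$F = 69$ ($F = 7 \cdot 7 + 20 = 49 + 20 = 69$)
$\left(F + 3777\right) \left(N{\left(t{\left(I{\left(-1 \right)} \right)} \right)} - 2317\right) = \left(69 + 3777\right) \left(7 - 2317\right) = 3846 \left(-2310\right) = -8884260$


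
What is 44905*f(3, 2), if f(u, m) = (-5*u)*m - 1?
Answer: -1392055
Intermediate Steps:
f(u, m) = -1 - 5*m*u (f(u, m) = -5*m*u - 1 = -1 - 5*m*u)
44905*f(3, 2) = 44905*(-1 - 5*2*3) = 44905*(-1 - 30) = 44905*(-31) = -1392055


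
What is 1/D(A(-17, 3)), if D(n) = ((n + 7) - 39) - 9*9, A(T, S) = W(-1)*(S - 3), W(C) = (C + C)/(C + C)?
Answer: -1/113 ≈ -0.0088496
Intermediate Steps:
W(C) = 1 (W(C) = (2*C)/((2*C)) = (2*C)*(1/(2*C)) = 1)
A(T, S) = -3 + S (A(T, S) = 1*(S - 3) = 1*(-3 + S) = -3 + S)
D(n) = -113 + n (D(n) = ((7 + n) - 39) - 1*81 = (-32 + n) - 81 = -113 + n)
1/D(A(-17, 3)) = 1/(-113 + (-3 + 3)) = 1/(-113 + 0) = 1/(-113) = -1/113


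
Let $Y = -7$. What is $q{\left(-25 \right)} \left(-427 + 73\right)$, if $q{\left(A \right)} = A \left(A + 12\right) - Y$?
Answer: $-117528$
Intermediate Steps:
$q{\left(A \right)} = 7 + A \left(12 + A\right)$ ($q{\left(A \right)} = A \left(A + 12\right) - -7 = A \left(12 + A\right) + 7 = 7 + A \left(12 + A\right)$)
$q{\left(-25 \right)} \left(-427 + 73\right) = \left(7 + \left(-25\right)^{2} + 12 \left(-25\right)\right) \left(-427 + 73\right) = \left(7 + 625 - 300\right) \left(-354\right) = 332 \left(-354\right) = -117528$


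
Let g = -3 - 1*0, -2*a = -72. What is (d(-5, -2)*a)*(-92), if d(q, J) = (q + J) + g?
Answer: 33120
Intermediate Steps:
a = 36 (a = -½*(-72) = 36)
g = -3 (g = -3 + 0 = -3)
d(q, J) = -3 + J + q (d(q, J) = (q + J) - 3 = (J + q) - 3 = -3 + J + q)
(d(-5, -2)*a)*(-92) = ((-3 - 2 - 5)*36)*(-92) = -10*36*(-92) = -360*(-92) = 33120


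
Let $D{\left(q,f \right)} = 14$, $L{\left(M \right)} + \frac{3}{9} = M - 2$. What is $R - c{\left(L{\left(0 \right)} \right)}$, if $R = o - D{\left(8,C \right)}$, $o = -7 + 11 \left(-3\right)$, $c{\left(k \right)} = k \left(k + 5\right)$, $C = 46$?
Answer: $- \frac{430}{9} \approx -47.778$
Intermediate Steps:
$L{\left(M \right)} = - \frac{7}{3} + M$ ($L{\left(M \right)} = - \frac{1}{3} + \left(M - 2\right) = - \frac{1}{3} + \left(-2 + M\right) = - \frac{7}{3} + M$)
$c{\left(k \right)} = k \left(5 + k\right)$
$o = -40$ ($o = -7 - 33 = -40$)
$R = -54$ ($R = -40 - 14 = -54$)
$R - c{\left(L{\left(0 \right)} \right)} = -54 - \left(- \frac{7}{3} + 0\right) \left(5 + \left(- \frac{7}{3} + 0\right)\right) = -54 - - \frac{7 \left(5 - \frac{7}{3}\right)}{3} = -54 - \left(- \frac{7}{3}\right) \frac{8}{3} = -54 - - \frac{56}{9} = -54 + \frac{56}{9} = - \frac{430}{9}$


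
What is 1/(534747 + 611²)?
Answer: 1/908068 ≈ 1.1012e-6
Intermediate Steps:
1/(534747 + 611²) = 1/(534747 + 373321) = 1/908068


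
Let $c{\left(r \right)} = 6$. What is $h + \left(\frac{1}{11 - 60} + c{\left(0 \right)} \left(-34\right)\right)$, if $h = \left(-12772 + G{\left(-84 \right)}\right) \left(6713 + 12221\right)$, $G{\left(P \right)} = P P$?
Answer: $- \frac{5303120453}{49} \approx -1.0823 \cdot 10^{8}$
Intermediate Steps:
$G{\left(P \right)} = P^{2}$
$h = -108226744$ ($h = \left(-12772 + \left(-84\right)^{2}\right) \left(6713 + 12221\right) = \left(-12772 + 7056\right) 18934 = \left(-5716\right) 18934 = -108226744$)
$h + \left(\frac{1}{11 - 60} + c{\left(0 \right)} \left(-34\right)\right) = -108226744 + \left(\frac{1}{11 - 60} + 6 \left(-34\right)\right) = -108226744 - \left(204 - \frac{1}{-49}\right) = -108226744 - \frac{9997}{49} = - \frac{5303120453}{49}$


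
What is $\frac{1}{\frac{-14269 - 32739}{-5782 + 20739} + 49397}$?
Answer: $\frac{14957}{738783921} \approx 2.0245 \cdot 10^{-5}$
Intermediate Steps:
$\frac{1}{\frac{-14269 - 32739}{-5782 + 20739} + 49397} = \frac{1}{\frac{-14269 - 32739}{14957} + 49397} = \frac{1}{\left(-14269 - 32739\right) \frac{1}{14957} + 49397} = \frac{1}{\left(-47008\right) \frac{1}{14957} + 49397} = \frac{1}{- \frac{47008}{14957} + 49397} = \frac{1}{\frac{738783921}{14957}} = \frac{14957}{738783921}$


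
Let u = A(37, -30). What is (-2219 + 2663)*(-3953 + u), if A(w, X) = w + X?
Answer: -1752024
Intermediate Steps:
A(w, X) = X + w
u = 7 (u = -30 + 37 = 7)
(-2219 + 2663)*(-3953 + u) = (-2219 + 2663)*(-3953 + 7) = 444*(-3946) = -1752024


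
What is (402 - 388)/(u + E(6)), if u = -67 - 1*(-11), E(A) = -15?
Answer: -14/71 ≈ -0.19718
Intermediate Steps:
u = -56 (u = -67 + 11 = -56)
(402 - 388)/(u + E(6)) = (402 - 388)/(-56 - 15) = 14/(-71) = 14*(-1/71) = -14/71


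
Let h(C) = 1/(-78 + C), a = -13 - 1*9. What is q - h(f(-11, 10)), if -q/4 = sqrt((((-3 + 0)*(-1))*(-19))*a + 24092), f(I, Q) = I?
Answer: 1/89 - 4*sqrt(25346) ≈ -636.81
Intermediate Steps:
a = -22 (a = -13 - 9 = -22)
q = -4*sqrt(25346) (q = -4*sqrt((((-3 + 0)*(-1))*(-19))*(-22) + 24092) = -4*sqrt((-3*(-1)*(-19))*(-22) + 24092) = -4*sqrt((3*(-19))*(-22) + 24092) = -4*sqrt(-57*(-22) + 24092) = -4*sqrt(1254 + 24092) = -4*sqrt(25346) ≈ -636.82)
q - h(f(-11, 10)) = -4*sqrt(25346) - 1/(-78 - 11) = -4*sqrt(25346) - 1/(-89) = -4*sqrt(25346) - 1*(-1/89) = -4*sqrt(25346) + 1/89 = 1/89 - 4*sqrt(25346)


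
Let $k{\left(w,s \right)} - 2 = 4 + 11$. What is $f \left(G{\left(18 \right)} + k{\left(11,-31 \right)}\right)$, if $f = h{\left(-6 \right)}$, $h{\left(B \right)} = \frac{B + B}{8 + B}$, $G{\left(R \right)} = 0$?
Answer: $-102$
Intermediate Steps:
$k{\left(w,s \right)} = 17$ ($k{\left(w,s \right)} = 2 + \left(4 + 11\right) = 2 + 15 = 17$)
$h{\left(B \right)} = \frac{2 B}{8 + B}$
$f = -6$ ($f = 2 \left(-6\right) \frac{1}{8 - 6} = 2 \left(-6\right) \frac{1}{2} = -6$)
$f \left(G{\left(18 \right)} + k{\left(11,-31 \right)}\right) = - 6 \left(0 + 17\right) = \left(-6\right) 17 = -102$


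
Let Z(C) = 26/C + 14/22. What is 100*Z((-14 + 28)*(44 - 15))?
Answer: 156400/2233 ≈ 70.040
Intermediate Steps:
Z(C) = 7/11 + 26/C (Z(C) = 26/C + 14*(1/22) = 26/C + 7/11 = 7/11 + 26/C)
100*Z((-14 + 28)*(44 - 15)) = 100*(7/11 + 26/(((-14 + 28)*(44 - 15)))) = 100*(7/11 + 26/((14*29))) = 100*(7/11 + 26/406) = 100*(7/11 + 26*(1/406)) = 100*(7/11 + 13/203) = 100*(1564/2233) = 156400/2233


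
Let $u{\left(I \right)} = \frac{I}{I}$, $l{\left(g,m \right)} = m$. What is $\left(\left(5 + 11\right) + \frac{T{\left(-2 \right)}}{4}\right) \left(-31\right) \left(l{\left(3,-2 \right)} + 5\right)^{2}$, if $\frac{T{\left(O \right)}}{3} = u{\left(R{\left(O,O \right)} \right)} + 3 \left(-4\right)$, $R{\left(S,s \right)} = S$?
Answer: $- \frac{8649}{4} \approx -2162.3$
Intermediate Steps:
$u{\left(I \right)} = 1$
$T{\left(O \right)} = -33$ ($T{\left(O \right)} = 3 \left(1 + 3 \left(-4\right)\right) = 3 \left(1 - 12\right) = 3 \left(-11\right) = -33$)
$\left(\left(5 + 11\right) + \frac{T{\left(-2 \right)}}{4}\right) \left(-31\right) \left(l{\left(3,-2 \right)} + 5\right)^{2} = \left(\left(5 + 11\right) - \frac{33}{4}\right) \left(-31\right) \left(-2 + 5\right)^{2} = \left(16 - \frac{33}{4}\right) \left(-31\right) 3^{2} = \left(16 - \frac{33}{4}\right) \left(-31\right) 9 = \frac{31}{4} \left(-31\right) 9 = \left(- \frac{961}{4}\right) 9 = - \frac{8649}{4}$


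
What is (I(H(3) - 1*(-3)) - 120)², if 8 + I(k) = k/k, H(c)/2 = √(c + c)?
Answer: 16129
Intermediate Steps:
H(c) = 2*√2*√c (H(c) = 2*√(c + c) = 2*√(2*c) = 2*(√2*√c) = 2*√2*√c)
I(k) = -7 (I(k) = -8 + k/k = -8 + 1 = -7)
(I(H(3) - 1*(-3)) - 120)² = (-7 - 120)² = (-127)² = 16129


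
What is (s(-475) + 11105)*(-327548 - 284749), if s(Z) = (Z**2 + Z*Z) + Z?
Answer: -282807738360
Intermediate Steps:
s(Z) = Z + 2*Z**2 (s(Z) = (Z**2 + Z**2) + Z = 2*Z**2 + Z = Z + 2*Z**2)
(s(-475) + 11105)*(-327548 - 284749) = (-475*(1 + 2*(-475)) + 11105)*(-327548 - 284749) = (-475*(1 - 950) + 11105)*(-612297) = (-475*(-949) + 11105)*(-612297) = (450775 + 11105)*(-612297) = 461880*(-612297) = -282807738360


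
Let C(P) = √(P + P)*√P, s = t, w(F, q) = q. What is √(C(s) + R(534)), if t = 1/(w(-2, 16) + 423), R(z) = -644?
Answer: √(-124112324 + 439*√2)/439 ≈ 25.377*I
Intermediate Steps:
t = 1/439 (t = 1/(16 + 423) = 1/439 ≈ 0.0022779)
s = 1/439 ≈ 0.0022779
C(P) = P*√2 (C(P) = √(2*P)*√P = (√2*√P)*√P = P*√2)
√(C(s) + R(534)) = √(√2/439 - 644) = √(-644 + √2/439)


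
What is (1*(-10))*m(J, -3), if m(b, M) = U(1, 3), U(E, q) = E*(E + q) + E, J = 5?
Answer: -50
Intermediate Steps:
U(E, q) = E + E*(E + q)
m(b, M) = 5 (m(b, M) = 1*(1 + 1 + 3) = 1*5 = 5)
(1*(-10))*m(J, -3) = (1*(-10))*5 = -10*5 = -50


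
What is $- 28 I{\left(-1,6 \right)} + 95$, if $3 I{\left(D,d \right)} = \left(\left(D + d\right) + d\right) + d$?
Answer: $- \frac{191}{3} \approx -63.667$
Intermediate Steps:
$I{\left(D,d \right)} = d + \frac{D}{3}$ ($I{\left(D,d \right)} = \frac{\left(\left(D + d\right) + d\right) + d}{3} = \frac{\left(D + 2 d\right) + d}{3} = \frac{D + 3 d}{3} = d + \frac{D}{3}$)
$- 28 I{\left(-1,6 \right)} + 95 = - 28 \left(6 + \frac{1}{3} \left(-1\right)\right) + 95 = - 28 \left(6 - \frac{1}{3}\right) + 95 = \left(-28\right) \frac{17}{3} + 95 = - \frac{476}{3} + 95 = - \frac{191}{3}$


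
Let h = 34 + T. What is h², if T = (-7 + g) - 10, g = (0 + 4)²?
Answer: 1089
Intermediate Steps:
g = 16 (g = 4² = 16)
T = -1 (T = (-7 + 16) - 10 = 9 - 10 = -1)
h = 33 (h = 34 - 1 = 33)
h² = 33² = 1089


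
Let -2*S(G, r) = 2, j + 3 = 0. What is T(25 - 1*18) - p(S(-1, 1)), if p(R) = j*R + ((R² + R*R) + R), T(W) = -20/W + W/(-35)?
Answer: -247/35 ≈ -7.0571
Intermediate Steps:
j = -3 (j = -3 + 0 = -3)
T(W) = -20/W - W/35 (T(W) = -20/W + W*(-1/35) = -20/W - W/35)
S(G, r) = -1 (S(G, r) = -½*2 = -1)
p(R) = -2*R + 2*R² (p(R) = -3*R + ((R² + R*R) + R) = -3*R + ((R² + R²) + R) = -3*R + (2*R² + R) = -3*R + (R + 2*R²) = -2*R + 2*R²)
T(25 - 1*18) - p(S(-1, 1)) = (-20/(25 - 1*18) - (25 - 1*18)/35) - 2*(-1)*(-1 - 1) = (-20/(25 - 18) - (25 - 18)/35) - 2*(-1)*(-2) = (-20/7 - 1/35*7) - 1*4 = (-20*⅐ - ⅕) - 4 = (-20/7 - ⅕) - 4 = -107/35 - 4 = -247/35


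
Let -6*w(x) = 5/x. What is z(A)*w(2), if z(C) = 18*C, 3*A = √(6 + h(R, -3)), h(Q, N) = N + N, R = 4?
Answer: 0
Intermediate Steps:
h(Q, N) = 2*N
w(x) = -5/(6*x)
A = 0 (A = √(6 + 2*(-3))/3 = √(6 - 6)/3 = √0/3 = (⅓)*0 = 0)
z(A)*w(2) = (18*0)*(-⅚/2) = 0*(-⅚*½) = 0*(-5/12) = 0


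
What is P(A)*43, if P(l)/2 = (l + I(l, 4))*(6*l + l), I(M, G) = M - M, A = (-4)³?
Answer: 2465792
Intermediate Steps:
A = -64
I(M, G) = 0
P(l) = 14*l² (P(l) = 2*((l + 0)*(6*l + l)) = 2*(l*(7*l)) = 2*(7*l²) = 14*l²)
P(A)*43 = (14*(-64)²)*43 = (14*4096)*43 = 57344*43 = 2465792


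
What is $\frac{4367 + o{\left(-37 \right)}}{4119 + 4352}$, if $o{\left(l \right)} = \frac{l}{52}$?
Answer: $\frac{227047}{440492} \approx 0.51544$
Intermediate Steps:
$o{\left(l \right)} = \frac{l}{52}$ ($o{\left(l \right)} = l \frac{1}{52} = \frac{l}{52}$)
$\frac{4367 + o{\left(-37 \right)}}{4119 + 4352} = \frac{4367 + \frac{1}{52} \left(-37\right)}{4119 + 4352} = \frac{4367 - \frac{37}{52}}{8471} = \frac{227047}{52} \cdot \frac{1}{8471} = \frac{227047}{440492}$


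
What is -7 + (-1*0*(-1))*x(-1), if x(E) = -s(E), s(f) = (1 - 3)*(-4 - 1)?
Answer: -7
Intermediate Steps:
s(f) = 10 (s(f) = -2*(-5) = 10)
x(E) = -10 (x(E) = -1*10 = -10)
-7 + (-1*0*(-1))*x(-1) = -7 + (-1*0*(-1))*(-10) = -7 + (0*(-1))*(-10) = -7 + 0*(-10) = -7 + 0 = -7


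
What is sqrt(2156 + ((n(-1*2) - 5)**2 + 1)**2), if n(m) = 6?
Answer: 12*sqrt(15) ≈ 46.476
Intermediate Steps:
sqrt(2156 + ((n(-1*2) - 5)**2 + 1)**2) = sqrt(2156 + ((6 - 5)**2 + 1)**2) = sqrt(2156 + (1**2 + 1)**2) = sqrt(2156 + (1 + 1)**2) = sqrt(2156 + 2**2) = sqrt(2156 + 4) = sqrt(2160) = 12*sqrt(15)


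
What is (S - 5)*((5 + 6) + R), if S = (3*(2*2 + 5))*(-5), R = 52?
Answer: -8820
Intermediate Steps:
S = -135 (S = (3*(4 + 5))*(-5) = (3*9)*(-5) = 27*(-5) = -135)
(S - 5)*((5 + 6) + R) = (-135 - 5)*((5 + 6) + 52) = -140*(11 + 52) = -140*63 = -8820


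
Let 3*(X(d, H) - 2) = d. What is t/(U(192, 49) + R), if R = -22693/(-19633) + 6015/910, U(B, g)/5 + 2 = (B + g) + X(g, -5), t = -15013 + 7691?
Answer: -78489042996/13875821035 ≈ -5.6565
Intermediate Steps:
X(d, H) = 2 + d/3
t = -7322
U(B, g) = 5*B + 20*g/3 (U(B, g) = -10 + 5*((B + g) + (2 + g/3)) = -10 + 5*(2 + B + 4*g/3) = -10 + (10 + 5*B + 20*g/3) = 5*B + 20*g/3)
R = 27748625/3573206 (R = -22693*(-1/19633) + 6015*(1/910) = 22693/19633 + 1203/182 = 27748625/3573206 ≈ 7.7657)
t/(U(192, 49) + R) = -7322/((5*192 + (20/3)*49) + 27748625/3573206) = -7322/((960 + 980/3) + 27748625/3573206) = -7322/(3860/3 + 27748625/3573206) = -7322/13875821035/10719618 = -7322*10719618/13875821035 = -78489042996/13875821035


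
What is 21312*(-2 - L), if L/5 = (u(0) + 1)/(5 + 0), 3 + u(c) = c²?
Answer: 0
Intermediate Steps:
u(c) = -3 + c²
L = -2 (L = 5*(((-3 + 0²) + 1)/(5 + 0)) = 5*(((-3 + 0) + 1)/5) = 5*((-3 + 1)*(⅕)) = 5*(-2*⅕) = 5*(-⅖) = -2)
21312*(-2 - L) = 21312*(-2 - 1*(-2)) = 21312*(-2 + 2) = 21312*0 = 0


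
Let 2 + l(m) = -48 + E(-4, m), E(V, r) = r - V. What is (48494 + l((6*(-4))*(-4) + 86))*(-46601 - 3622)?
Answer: -2442344490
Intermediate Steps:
l(m) = -46 + m (l(m) = -2 + (-48 + (m - 1*(-4))) = -2 + (-48 + (m + 4)) = -2 + (-48 + (4 + m)) = -2 + (-44 + m) = -46 + m)
(48494 + l((6*(-4))*(-4) + 86))*(-46601 - 3622) = (48494 + (-46 + ((6*(-4))*(-4) + 86)))*(-46601 - 3622) = (48494 + (-46 + (-24*(-4) + 86)))*(-50223) = (48494 + (-46 + (96 + 86)))*(-50223) = (48494 + (-46 + 182))*(-50223) = (48494 + 136)*(-50223) = 48630*(-50223) = -2442344490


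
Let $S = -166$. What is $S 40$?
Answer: $-6640$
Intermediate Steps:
$S 40 = \left(-166\right) 40 = -6640$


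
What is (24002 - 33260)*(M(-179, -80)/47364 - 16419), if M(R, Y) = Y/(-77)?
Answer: 46197846371018/303919 ≈ 1.5201e+8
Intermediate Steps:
M(R, Y) = -Y/77 (M(R, Y) = Y*(-1/77) = -Y/77)
(24002 - 33260)*(M(-179, -80)/47364 - 16419) = (24002 - 33260)*(-1/77*(-80)/47364 - 16419) = -9258*((80/77)*(1/47364) - 16419) = -9258*(20/911757 - 16419) = -9258*(-14970138163/911757) = 46197846371018/303919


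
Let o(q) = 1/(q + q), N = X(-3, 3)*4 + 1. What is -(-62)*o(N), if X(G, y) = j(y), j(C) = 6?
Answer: 31/25 ≈ 1.2400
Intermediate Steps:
X(G, y) = 6
N = 25 (N = 6*4 + 1 = 24 + 1 = 25)
o(q) = 1/(2*q)
-(-62)*o(N) = -(-62)*(1/2)/25 = -(-62)*(1/2)*(1/25) = -(-62)/50 = -1*(-31/25) = 31/25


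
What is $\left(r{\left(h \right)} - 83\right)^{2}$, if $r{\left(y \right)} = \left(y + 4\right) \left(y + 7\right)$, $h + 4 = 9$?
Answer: $625$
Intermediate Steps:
$h = 5$ ($h = -4 + 9 = 5$)
$r{\left(y \right)} = \left(4 + y\right) \left(7 + y\right)$
$\left(r{\left(h \right)} - 83\right)^{2} = \left(\left(28 + 5^{2} + 11 \cdot 5\right) - 83\right)^{2} = \left(\left(28 + 25 + 55\right) - 83\right)^{2} = \left(108 - 83\right)^{2} = 25^{2} = 625$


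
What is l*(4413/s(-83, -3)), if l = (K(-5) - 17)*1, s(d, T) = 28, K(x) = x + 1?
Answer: -13239/4 ≈ -3309.8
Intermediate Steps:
K(x) = 1 + x
l = -21 (l = ((1 - 5) - 17)*1 = (-4 - 17)*1 = -21*1 = -21)
l*(4413/s(-83, -3)) = -92673/28 = -21*4413/28 = -13239/4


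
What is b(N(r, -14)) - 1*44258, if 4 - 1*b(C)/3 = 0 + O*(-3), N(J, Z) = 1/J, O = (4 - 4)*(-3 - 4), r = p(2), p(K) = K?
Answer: -44246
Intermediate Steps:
r = 2
O = 0 (O = 0*(-7) = 0)
b(C) = 12 (b(C) = 12 - 3*(0 + 0*(-3)) = 12 - 3*(0 + 0) = 12 - 3*0 = 12 + 0 = 12)
b(N(r, -14)) - 1*44258 = 12 - 1*44258 = 12 - 44258 = -44246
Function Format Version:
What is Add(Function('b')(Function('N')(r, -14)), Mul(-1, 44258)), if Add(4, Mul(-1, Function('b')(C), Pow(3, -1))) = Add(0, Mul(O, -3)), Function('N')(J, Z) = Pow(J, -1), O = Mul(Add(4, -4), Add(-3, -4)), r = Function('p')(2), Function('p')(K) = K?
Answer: -44246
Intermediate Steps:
r = 2
O = 0 (O = Mul(0, -7) = 0)
Function('b')(C) = 12 (Function('b')(C) = Add(12, Mul(-3, Add(0, Mul(0, -3)))) = Add(12, Mul(-3, Add(0, 0))) = Add(12, Mul(-3, 0)) = Add(12, 0) = 12)
Add(Function('b')(Function('N')(r, -14)), Mul(-1, 44258)) = Add(12, Mul(-1, 44258)) = Add(12, -44258) = -44246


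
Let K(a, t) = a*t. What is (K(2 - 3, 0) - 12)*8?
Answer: -96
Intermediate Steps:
(K(2 - 3, 0) - 12)*8 = ((2 - 3)*0 - 12)*8 = (-1*0 - 12)*8 = (0 - 12)*8 = -12*8 = -96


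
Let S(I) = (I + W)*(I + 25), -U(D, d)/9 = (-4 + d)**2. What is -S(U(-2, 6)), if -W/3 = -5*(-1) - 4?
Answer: -429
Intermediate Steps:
W = -3 (W = -3*(-5*(-1) - 4) = -3*(5 - 4) = -3*1 = -3)
U(D, d) = -9*(-4 + d)**2
S(I) = (-3 + I)*(25 + I) (S(I) = (I - 3)*(I + 25) = (-3 + I)*(25 + I))
-S(U(-2, 6)) = -(-75 + (-9*(-4 + 6)**2)**2 + 22*(-9*(-4 + 6)**2)) = -(-75 + (-9*2**2)**2 + 22*(-9*2**2)) = -(-75 + (-9*4)**2 + 22*(-9*4)) = -(-75 + (-36)**2 + 22*(-36)) = -(-75 + 1296 - 792) = -1*429 = -429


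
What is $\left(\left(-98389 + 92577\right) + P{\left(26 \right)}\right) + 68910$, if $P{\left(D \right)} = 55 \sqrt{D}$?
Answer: $63098 + 55 \sqrt{26} \approx 63378.0$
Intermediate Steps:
$\left(\left(-98389 + 92577\right) + P{\left(26 \right)}\right) + 68910 = \left(\left(-98389 + 92577\right) + 55 \sqrt{26}\right) + 68910 = \left(-5812 + 55 \sqrt{26}\right) + 68910 = 63098 + 55 \sqrt{26}$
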